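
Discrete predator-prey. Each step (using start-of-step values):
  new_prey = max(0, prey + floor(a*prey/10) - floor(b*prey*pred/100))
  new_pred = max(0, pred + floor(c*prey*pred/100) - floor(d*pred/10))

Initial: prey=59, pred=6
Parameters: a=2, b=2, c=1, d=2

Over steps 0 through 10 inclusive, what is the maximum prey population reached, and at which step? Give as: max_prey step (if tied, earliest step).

Answer: 65 2

Derivation:
Step 1: prey: 59+11-7=63; pred: 6+3-1=8
Step 2: prey: 63+12-10=65; pred: 8+5-1=12
Step 3: prey: 65+13-15=63; pred: 12+7-2=17
Step 4: prey: 63+12-21=54; pred: 17+10-3=24
Step 5: prey: 54+10-25=39; pred: 24+12-4=32
Step 6: prey: 39+7-24=22; pred: 32+12-6=38
Step 7: prey: 22+4-16=10; pred: 38+8-7=39
Step 8: prey: 10+2-7=5; pred: 39+3-7=35
Step 9: prey: 5+1-3=3; pred: 35+1-7=29
Step 10: prey: 3+0-1=2; pred: 29+0-5=24
Max prey = 65 at step 2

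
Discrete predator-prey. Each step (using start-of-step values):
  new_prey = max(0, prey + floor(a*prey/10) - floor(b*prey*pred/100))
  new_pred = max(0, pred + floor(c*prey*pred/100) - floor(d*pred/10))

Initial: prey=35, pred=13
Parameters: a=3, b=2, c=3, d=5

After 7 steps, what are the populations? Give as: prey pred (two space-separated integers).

Answer: 1 11

Derivation:
Step 1: prey: 35+10-9=36; pred: 13+13-6=20
Step 2: prey: 36+10-14=32; pred: 20+21-10=31
Step 3: prey: 32+9-19=22; pred: 31+29-15=45
Step 4: prey: 22+6-19=9; pred: 45+29-22=52
Step 5: prey: 9+2-9=2; pred: 52+14-26=40
Step 6: prey: 2+0-1=1; pred: 40+2-20=22
Step 7: prey: 1+0-0=1; pred: 22+0-11=11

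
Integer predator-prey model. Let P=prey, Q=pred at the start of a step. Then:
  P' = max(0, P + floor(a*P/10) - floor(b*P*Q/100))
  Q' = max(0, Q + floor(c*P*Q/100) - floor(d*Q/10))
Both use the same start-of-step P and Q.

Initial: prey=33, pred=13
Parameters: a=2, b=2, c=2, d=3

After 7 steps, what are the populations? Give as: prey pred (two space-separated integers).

Answer: 3 18

Derivation:
Step 1: prey: 33+6-8=31; pred: 13+8-3=18
Step 2: prey: 31+6-11=26; pred: 18+11-5=24
Step 3: prey: 26+5-12=19; pred: 24+12-7=29
Step 4: prey: 19+3-11=11; pred: 29+11-8=32
Step 5: prey: 11+2-7=6; pred: 32+7-9=30
Step 6: prey: 6+1-3=4; pred: 30+3-9=24
Step 7: prey: 4+0-1=3; pred: 24+1-7=18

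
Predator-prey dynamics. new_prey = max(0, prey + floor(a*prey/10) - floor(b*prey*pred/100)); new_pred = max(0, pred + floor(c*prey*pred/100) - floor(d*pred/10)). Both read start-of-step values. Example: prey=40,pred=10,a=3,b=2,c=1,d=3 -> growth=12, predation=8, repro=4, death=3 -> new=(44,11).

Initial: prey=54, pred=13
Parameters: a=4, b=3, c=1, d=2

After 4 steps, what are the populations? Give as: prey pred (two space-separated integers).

Step 1: prey: 54+21-21=54; pred: 13+7-2=18
Step 2: prey: 54+21-29=46; pred: 18+9-3=24
Step 3: prey: 46+18-33=31; pred: 24+11-4=31
Step 4: prey: 31+12-28=15; pred: 31+9-6=34

Answer: 15 34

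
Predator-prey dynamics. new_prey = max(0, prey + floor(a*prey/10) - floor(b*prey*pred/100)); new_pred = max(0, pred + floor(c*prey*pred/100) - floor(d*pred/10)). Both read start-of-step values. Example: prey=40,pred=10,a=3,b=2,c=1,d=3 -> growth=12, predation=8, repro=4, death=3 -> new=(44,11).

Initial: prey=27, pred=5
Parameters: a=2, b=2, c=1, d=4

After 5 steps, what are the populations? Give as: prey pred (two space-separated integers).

Step 1: prey: 27+5-2=30; pred: 5+1-2=4
Step 2: prey: 30+6-2=34; pred: 4+1-1=4
Step 3: prey: 34+6-2=38; pred: 4+1-1=4
Step 4: prey: 38+7-3=42; pred: 4+1-1=4
Step 5: prey: 42+8-3=47; pred: 4+1-1=4

Answer: 47 4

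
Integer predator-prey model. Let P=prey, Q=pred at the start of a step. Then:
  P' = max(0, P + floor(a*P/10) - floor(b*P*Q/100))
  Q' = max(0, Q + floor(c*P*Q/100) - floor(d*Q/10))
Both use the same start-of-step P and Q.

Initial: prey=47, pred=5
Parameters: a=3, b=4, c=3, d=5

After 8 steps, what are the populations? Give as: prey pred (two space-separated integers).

Step 1: prey: 47+14-9=52; pred: 5+7-2=10
Step 2: prey: 52+15-20=47; pred: 10+15-5=20
Step 3: prey: 47+14-37=24; pred: 20+28-10=38
Step 4: prey: 24+7-36=0; pred: 38+27-19=46
Step 5: prey: 0+0-0=0; pred: 46+0-23=23
Step 6: prey: 0+0-0=0; pred: 23+0-11=12
Step 7: prey: 0+0-0=0; pred: 12+0-6=6
Step 8: prey: 0+0-0=0; pred: 6+0-3=3

Answer: 0 3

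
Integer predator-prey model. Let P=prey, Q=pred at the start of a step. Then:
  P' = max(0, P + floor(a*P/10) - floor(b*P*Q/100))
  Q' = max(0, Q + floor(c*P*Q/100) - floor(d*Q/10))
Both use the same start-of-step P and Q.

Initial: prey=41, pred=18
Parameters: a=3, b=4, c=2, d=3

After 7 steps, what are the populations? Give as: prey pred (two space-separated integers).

Step 1: prey: 41+12-29=24; pred: 18+14-5=27
Step 2: prey: 24+7-25=6; pred: 27+12-8=31
Step 3: prey: 6+1-7=0; pred: 31+3-9=25
Step 4: prey: 0+0-0=0; pred: 25+0-7=18
Step 5: prey: 0+0-0=0; pred: 18+0-5=13
Step 6: prey: 0+0-0=0; pred: 13+0-3=10
Step 7: prey: 0+0-0=0; pred: 10+0-3=7

Answer: 0 7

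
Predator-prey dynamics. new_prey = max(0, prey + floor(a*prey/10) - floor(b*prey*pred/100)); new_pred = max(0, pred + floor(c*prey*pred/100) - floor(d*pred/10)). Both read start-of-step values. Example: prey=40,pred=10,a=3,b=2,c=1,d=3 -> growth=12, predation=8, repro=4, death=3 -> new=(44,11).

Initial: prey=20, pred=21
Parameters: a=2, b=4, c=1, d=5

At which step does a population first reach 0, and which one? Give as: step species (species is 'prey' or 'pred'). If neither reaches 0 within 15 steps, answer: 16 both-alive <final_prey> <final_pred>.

Answer: 16 both-alive 26 1

Derivation:
Step 1: prey: 20+4-16=8; pred: 21+4-10=15
Step 2: prey: 8+1-4=5; pred: 15+1-7=9
Step 3: prey: 5+1-1=5; pred: 9+0-4=5
Step 4: prey: 5+1-1=5; pred: 5+0-2=3
Step 5: prey: 5+1-0=6; pred: 3+0-1=2
Step 6: prey: 6+1-0=7; pred: 2+0-1=1
Step 7: prey: 7+1-0=8; pred: 1+0-0=1
Step 8: prey: 8+1-0=9; pred: 1+0-0=1
Step 9: prey: 9+1-0=10; pred: 1+0-0=1
Step 10: prey: 10+2-0=12; pred: 1+0-0=1
Step 11: prey: 12+2-0=14; pred: 1+0-0=1
Step 12: prey: 14+2-0=16; pred: 1+0-0=1
Step 13: prey: 16+3-0=19; pred: 1+0-0=1
Step 14: prey: 19+3-0=22; pred: 1+0-0=1
Step 15: prey: 22+4-0=26; pred: 1+0-0=1
No extinction within 15 steps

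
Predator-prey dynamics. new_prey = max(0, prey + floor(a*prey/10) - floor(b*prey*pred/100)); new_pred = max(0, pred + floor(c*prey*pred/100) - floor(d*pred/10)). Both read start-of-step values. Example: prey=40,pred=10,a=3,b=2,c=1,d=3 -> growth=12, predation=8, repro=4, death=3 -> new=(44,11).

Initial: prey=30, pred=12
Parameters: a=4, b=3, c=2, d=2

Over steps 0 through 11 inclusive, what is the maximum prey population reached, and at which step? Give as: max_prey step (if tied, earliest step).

Step 1: prey: 30+12-10=32; pred: 12+7-2=17
Step 2: prey: 32+12-16=28; pred: 17+10-3=24
Step 3: prey: 28+11-20=19; pred: 24+13-4=33
Step 4: prey: 19+7-18=8; pred: 33+12-6=39
Step 5: prey: 8+3-9=2; pred: 39+6-7=38
Step 6: prey: 2+0-2=0; pred: 38+1-7=32
Step 7: prey: 0+0-0=0; pred: 32+0-6=26
Step 8: prey: 0+0-0=0; pred: 26+0-5=21
Step 9: prey: 0+0-0=0; pred: 21+0-4=17
Step 10: prey: 0+0-0=0; pred: 17+0-3=14
Step 11: prey: 0+0-0=0; pred: 14+0-2=12
Max prey = 32 at step 1

Answer: 32 1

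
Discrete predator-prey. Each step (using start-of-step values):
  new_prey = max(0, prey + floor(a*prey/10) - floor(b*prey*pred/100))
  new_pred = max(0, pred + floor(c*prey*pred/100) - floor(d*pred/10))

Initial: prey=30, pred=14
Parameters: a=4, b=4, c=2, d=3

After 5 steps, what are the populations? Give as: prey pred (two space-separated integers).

Answer: 3 17

Derivation:
Step 1: prey: 30+12-16=26; pred: 14+8-4=18
Step 2: prey: 26+10-18=18; pred: 18+9-5=22
Step 3: prey: 18+7-15=10; pred: 22+7-6=23
Step 4: prey: 10+4-9=5; pred: 23+4-6=21
Step 5: prey: 5+2-4=3; pred: 21+2-6=17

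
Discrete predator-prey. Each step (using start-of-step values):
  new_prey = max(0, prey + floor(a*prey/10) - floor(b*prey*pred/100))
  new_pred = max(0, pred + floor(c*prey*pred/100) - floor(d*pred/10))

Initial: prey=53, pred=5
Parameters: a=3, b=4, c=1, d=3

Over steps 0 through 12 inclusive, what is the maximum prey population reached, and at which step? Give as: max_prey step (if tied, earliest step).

Step 1: prey: 53+15-10=58; pred: 5+2-1=6
Step 2: prey: 58+17-13=62; pred: 6+3-1=8
Step 3: prey: 62+18-19=61; pred: 8+4-2=10
Step 4: prey: 61+18-24=55; pred: 10+6-3=13
Step 5: prey: 55+16-28=43; pred: 13+7-3=17
Step 6: prey: 43+12-29=26; pred: 17+7-5=19
Step 7: prey: 26+7-19=14; pred: 19+4-5=18
Step 8: prey: 14+4-10=8; pred: 18+2-5=15
Step 9: prey: 8+2-4=6; pred: 15+1-4=12
Step 10: prey: 6+1-2=5; pred: 12+0-3=9
Step 11: prey: 5+1-1=5; pred: 9+0-2=7
Step 12: prey: 5+1-1=5; pred: 7+0-2=5
Max prey = 62 at step 2

Answer: 62 2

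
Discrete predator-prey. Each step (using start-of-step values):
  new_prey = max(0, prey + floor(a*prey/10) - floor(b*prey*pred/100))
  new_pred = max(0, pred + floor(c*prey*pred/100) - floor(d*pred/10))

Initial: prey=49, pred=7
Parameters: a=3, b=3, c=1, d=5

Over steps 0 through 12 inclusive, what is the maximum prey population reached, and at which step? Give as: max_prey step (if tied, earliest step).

Answer: 74 6

Derivation:
Step 1: prey: 49+14-10=53; pred: 7+3-3=7
Step 2: prey: 53+15-11=57; pred: 7+3-3=7
Step 3: prey: 57+17-11=63; pred: 7+3-3=7
Step 4: prey: 63+18-13=68; pred: 7+4-3=8
Step 5: prey: 68+20-16=72; pred: 8+5-4=9
Step 6: prey: 72+21-19=74; pred: 9+6-4=11
Step 7: prey: 74+22-24=72; pred: 11+8-5=14
Step 8: prey: 72+21-30=63; pred: 14+10-7=17
Step 9: prey: 63+18-32=49; pred: 17+10-8=19
Step 10: prey: 49+14-27=36; pred: 19+9-9=19
Step 11: prey: 36+10-20=26; pred: 19+6-9=16
Step 12: prey: 26+7-12=21; pred: 16+4-8=12
Max prey = 74 at step 6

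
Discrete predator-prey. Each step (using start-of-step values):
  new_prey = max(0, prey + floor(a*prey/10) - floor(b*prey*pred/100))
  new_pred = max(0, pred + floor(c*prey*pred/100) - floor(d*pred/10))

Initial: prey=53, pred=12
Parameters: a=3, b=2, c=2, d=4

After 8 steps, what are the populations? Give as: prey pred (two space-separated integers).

Answer: 0 11

Derivation:
Step 1: prey: 53+15-12=56; pred: 12+12-4=20
Step 2: prey: 56+16-22=50; pred: 20+22-8=34
Step 3: prey: 50+15-34=31; pred: 34+34-13=55
Step 4: prey: 31+9-34=6; pred: 55+34-22=67
Step 5: prey: 6+1-8=0; pred: 67+8-26=49
Step 6: prey: 0+0-0=0; pred: 49+0-19=30
Step 7: prey: 0+0-0=0; pred: 30+0-12=18
Step 8: prey: 0+0-0=0; pred: 18+0-7=11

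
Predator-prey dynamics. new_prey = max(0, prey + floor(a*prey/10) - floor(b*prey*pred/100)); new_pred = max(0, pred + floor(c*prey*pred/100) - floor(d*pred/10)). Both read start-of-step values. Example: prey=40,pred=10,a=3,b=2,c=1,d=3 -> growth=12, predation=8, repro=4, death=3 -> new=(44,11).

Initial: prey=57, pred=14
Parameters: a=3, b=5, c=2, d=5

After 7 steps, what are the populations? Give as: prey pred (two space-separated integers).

Step 1: prey: 57+17-39=35; pred: 14+15-7=22
Step 2: prey: 35+10-38=7; pred: 22+15-11=26
Step 3: prey: 7+2-9=0; pred: 26+3-13=16
Step 4: prey: 0+0-0=0; pred: 16+0-8=8
Step 5: prey: 0+0-0=0; pred: 8+0-4=4
Step 6: prey: 0+0-0=0; pred: 4+0-2=2
Step 7: prey: 0+0-0=0; pred: 2+0-1=1

Answer: 0 1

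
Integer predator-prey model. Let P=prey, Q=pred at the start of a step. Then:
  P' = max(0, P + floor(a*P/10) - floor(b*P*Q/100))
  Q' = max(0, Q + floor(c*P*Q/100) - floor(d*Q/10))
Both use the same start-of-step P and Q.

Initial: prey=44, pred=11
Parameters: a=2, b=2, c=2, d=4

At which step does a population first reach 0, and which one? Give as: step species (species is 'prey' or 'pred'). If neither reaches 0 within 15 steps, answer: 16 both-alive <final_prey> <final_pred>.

Step 1: prey: 44+8-9=43; pred: 11+9-4=16
Step 2: prey: 43+8-13=38; pred: 16+13-6=23
Step 3: prey: 38+7-17=28; pred: 23+17-9=31
Step 4: prey: 28+5-17=16; pred: 31+17-12=36
Step 5: prey: 16+3-11=8; pred: 36+11-14=33
Step 6: prey: 8+1-5=4; pred: 33+5-13=25
Step 7: prey: 4+0-2=2; pred: 25+2-10=17
Step 8: prey: 2+0-0=2; pred: 17+0-6=11
Step 9: prey: 2+0-0=2; pred: 11+0-4=7
Step 10: prey: 2+0-0=2; pred: 7+0-2=5
Step 11: prey: 2+0-0=2; pred: 5+0-2=3
Step 12: prey: 2+0-0=2; pred: 3+0-1=2
Step 13: prey: 2+0-0=2; pred: 2+0-0=2
Steps 14-15: state stable at prey=2, pred=2 (no change)
No extinction within 15 steps

Answer: 16 both-alive 2 2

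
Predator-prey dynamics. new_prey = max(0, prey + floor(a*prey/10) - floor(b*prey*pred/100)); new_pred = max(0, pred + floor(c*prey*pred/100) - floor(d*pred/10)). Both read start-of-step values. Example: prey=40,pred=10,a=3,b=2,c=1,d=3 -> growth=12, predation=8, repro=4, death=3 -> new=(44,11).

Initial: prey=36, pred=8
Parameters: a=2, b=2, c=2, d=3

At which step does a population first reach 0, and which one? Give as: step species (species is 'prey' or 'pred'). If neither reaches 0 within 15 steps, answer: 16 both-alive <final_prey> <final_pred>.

Answer: 16 both-alive 2 3

Derivation:
Step 1: prey: 36+7-5=38; pred: 8+5-2=11
Step 2: prey: 38+7-8=37; pred: 11+8-3=16
Step 3: prey: 37+7-11=33; pred: 16+11-4=23
Step 4: prey: 33+6-15=24; pred: 23+15-6=32
Step 5: prey: 24+4-15=13; pred: 32+15-9=38
Step 6: prey: 13+2-9=6; pred: 38+9-11=36
Step 7: prey: 6+1-4=3; pred: 36+4-10=30
Step 8: prey: 3+0-1=2; pred: 30+1-9=22
Step 9: prey: 2+0-0=2; pred: 22+0-6=16
Step 10: prey: 2+0-0=2; pred: 16+0-4=12
Step 11: prey: 2+0-0=2; pred: 12+0-3=9
Step 12: prey: 2+0-0=2; pred: 9+0-2=7
Step 13: prey: 2+0-0=2; pred: 7+0-2=5
Step 14: prey: 2+0-0=2; pred: 5+0-1=4
Step 15: prey: 2+0-0=2; pred: 4+0-1=3
No extinction within 15 steps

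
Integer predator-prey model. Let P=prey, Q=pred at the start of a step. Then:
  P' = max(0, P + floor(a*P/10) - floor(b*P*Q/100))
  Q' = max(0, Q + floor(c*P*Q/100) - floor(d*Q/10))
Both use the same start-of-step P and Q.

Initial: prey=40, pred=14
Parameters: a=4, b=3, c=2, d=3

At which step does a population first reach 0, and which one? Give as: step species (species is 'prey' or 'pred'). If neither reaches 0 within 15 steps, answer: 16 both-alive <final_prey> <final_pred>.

Answer: 16 both-alive 1 3

Derivation:
Step 1: prey: 40+16-16=40; pred: 14+11-4=21
Step 2: prey: 40+16-25=31; pred: 21+16-6=31
Step 3: prey: 31+12-28=15; pred: 31+19-9=41
Step 4: prey: 15+6-18=3; pred: 41+12-12=41
Step 5: prey: 3+1-3=1; pred: 41+2-12=31
Step 6: prey: 1+0-0=1; pred: 31+0-9=22
Step 7: prey: 1+0-0=1; pred: 22+0-6=16
Step 8: prey: 1+0-0=1; pred: 16+0-4=12
Step 9: prey: 1+0-0=1; pred: 12+0-3=9
Step 10: prey: 1+0-0=1; pred: 9+0-2=7
Step 11: prey: 1+0-0=1; pred: 7+0-2=5
Step 12: prey: 1+0-0=1; pred: 5+0-1=4
Step 13: prey: 1+0-0=1; pred: 4+0-1=3
Step 14: prey: 1+0-0=1; pred: 3+0-0=3
Steps 15-15: state stable at prey=1, pred=3 (no change)
No extinction within 15 steps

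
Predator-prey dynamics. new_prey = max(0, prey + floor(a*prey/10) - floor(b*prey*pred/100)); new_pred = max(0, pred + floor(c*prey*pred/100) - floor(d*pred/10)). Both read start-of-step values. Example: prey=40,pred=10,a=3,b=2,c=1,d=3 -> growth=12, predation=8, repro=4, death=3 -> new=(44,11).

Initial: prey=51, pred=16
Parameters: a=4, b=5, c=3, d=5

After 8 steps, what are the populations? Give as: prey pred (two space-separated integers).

Step 1: prey: 51+20-40=31; pred: 16+24-8=32
Step 2: prey: 31+12-49=0; pred: 32+29-16=45
Step 3: prey: 0+0-0=0; pred: 45+0-22=23
Step 4: prey: 0+0-0=0; pred: 23+0-11=12
Step 5: prey: 0+0-0=0; pred: 12+0-6=6
Step 6: prey: 0+0-0=0; pred: 6+0-3=3
Step 7: prey: 0+0-0=0; pred: 3+0-1=2
Step 8: prey: 0+0-0=0; pred: 2+0-1=1

Answer: 0 1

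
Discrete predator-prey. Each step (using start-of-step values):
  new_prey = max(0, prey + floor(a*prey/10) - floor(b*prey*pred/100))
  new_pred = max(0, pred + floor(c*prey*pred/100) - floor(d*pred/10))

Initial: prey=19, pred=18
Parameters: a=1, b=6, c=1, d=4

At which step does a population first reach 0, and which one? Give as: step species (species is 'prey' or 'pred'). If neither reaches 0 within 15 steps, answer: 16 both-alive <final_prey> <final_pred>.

Step 1: prey: 19+1-20=0; pred: 18+3-7=14
First extinction: prey at step 1

Answer: 1 prey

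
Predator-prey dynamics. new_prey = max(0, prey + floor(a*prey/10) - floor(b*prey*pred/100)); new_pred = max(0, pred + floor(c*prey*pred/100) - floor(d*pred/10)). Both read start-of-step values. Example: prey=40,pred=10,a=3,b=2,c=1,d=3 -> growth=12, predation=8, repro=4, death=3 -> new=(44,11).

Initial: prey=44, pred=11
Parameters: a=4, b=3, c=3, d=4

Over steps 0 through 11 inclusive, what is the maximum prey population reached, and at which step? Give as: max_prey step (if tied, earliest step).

Step 1: prey: 44+17-14=47; pred: 11+14-4=21
Step 2: prey: 47+18-29=36; pred: 21+29-8=42
Step 3: prey: 36+14-45=5; pred: 42+45-16=71
Step 4: prey: 5+2-10=0; pred: 71+10-28=53
Step 5: prey: 0+0-0=0; pred: 53+0-21=32
Step 6: prey: 0+0-0=0; pred: 32+0-12=20
Step 7: prey: 0+0-0=0; pred: 20+0-8=12
Step 8: prey: 0+0-0=0; pred: 12+0-4=8
Step 9: prey: 0+0-0=0; pred: 8+0-3=5
Step 10: prey: 0+0-0=0; pred: 5+0-2=3
Step 11: prey: 0+0-0=0; pred: 3+0-1=2
Max prey = 47 at step 1

Answer: 47 1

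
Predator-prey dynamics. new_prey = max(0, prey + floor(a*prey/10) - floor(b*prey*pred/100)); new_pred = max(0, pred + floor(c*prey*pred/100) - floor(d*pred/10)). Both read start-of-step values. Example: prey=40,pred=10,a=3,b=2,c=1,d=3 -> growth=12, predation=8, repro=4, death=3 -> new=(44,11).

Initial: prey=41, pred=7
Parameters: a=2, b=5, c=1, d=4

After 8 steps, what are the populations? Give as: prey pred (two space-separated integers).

Answer: 20 2

Derivation:
Step 1: prey: 41+8-14=35; pred: 7+2-2=7
Step 2: prey: 35+7-12=30; pred: 7+2-2=7
Step 3: prey: 30+6-10=26; pred: 7+2-2=7
Step 4: prey: 26+5-9=22; pred: 7+1-2=6
Step 5: prey: 22+4-6=20; pred: 6+1-2=5
Step 6: prey: 20+4-5=19; pred: 5+1-2=4
Step 7: prey: 19+3-3=19; pred: 4+0-1=3
Step 8: prey: 19+3-2=20; pred: 3+0-1=2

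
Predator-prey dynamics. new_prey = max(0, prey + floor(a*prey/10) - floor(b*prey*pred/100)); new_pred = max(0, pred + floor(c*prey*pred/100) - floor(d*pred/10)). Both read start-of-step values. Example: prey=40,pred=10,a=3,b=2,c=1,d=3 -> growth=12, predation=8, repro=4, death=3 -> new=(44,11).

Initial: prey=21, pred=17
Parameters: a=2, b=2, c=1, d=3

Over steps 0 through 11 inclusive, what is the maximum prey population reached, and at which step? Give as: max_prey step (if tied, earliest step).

Answer: 22 11

Derivation:
Step 1: prey: 21+4-7=18; pred: 17+3-5=15
Step 2: prey: 18+3-5=16; pred: 15+2-4=13
Step 3: prey: 16+3-4=15; pred: 13+2-3=12
Step 4: prey: 15+3-3=15; pred: 12+1-3=10
Step 5: prey: 15+3-3=15; pred: 10+1-3=8
Step 6: prey: 15+3-2=16; pred: 8+1-2=7
Step 7: prey: 16+3-2=17; pred: 7+1-2=6
Step 8: prey: 17+3-2=18; pred: 6+1-1=6
Step 9: prey: 18+3-2=19; pred: 6+1-1=6
Step 10: prey: 19+3-2=20; pred: 6+1-1=6
Step 11: prey: 20+4-2=22; pred: 6+1-1=6
Max prey = 22 at step 11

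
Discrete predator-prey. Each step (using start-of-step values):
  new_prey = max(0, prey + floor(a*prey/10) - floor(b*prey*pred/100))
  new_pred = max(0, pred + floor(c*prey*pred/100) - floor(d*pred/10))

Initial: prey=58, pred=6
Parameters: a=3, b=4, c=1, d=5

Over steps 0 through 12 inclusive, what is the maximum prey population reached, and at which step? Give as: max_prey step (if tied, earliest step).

Answer: 76 5

Derivation:
Step 1: prey: 58+17-13=62; pred: 6+3-3=6
Step 2: prey: 62+18-14=66; pred: 6+3-3=6
Step 3: prey: 66+19-15=70; pred: 6+3-3=6
Step 4: prey: 70+21-16=75; pred: 6+4-3=7
Step 5: prey: 75+22-21=76; pred: 7+5-3=9
Step 6: prey: 76+22-27=71; pred: 9+6-4=11
Step 7: prey: 71+21-31=61; pred: 11+7-5=13
Step 8: prey: 61+18-31=48; pred: 13+7-6=14
Step 9: prey: 48+14-26=36; pred: 14+6-7=13
Step 10: prey: 36+10-18=28; pred: 13+4-6=11
Step 11: prey: 28+8-12=24; pred: 11+3-5=9
Step 12: prey: 24+7-8=23; pred: 9+2-4=7
Max prey = 76 at step 5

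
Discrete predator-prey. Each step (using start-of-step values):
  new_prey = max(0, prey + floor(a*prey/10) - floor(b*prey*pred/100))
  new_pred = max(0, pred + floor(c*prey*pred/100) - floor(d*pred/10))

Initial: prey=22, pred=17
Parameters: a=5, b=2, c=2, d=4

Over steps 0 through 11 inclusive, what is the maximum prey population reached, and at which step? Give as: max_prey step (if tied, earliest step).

Step 1: prey: 22+11-7=26; pred: 17+7-6=18
Step 2: prey: 26+13-9=30; pred: 18+9-7=20
Step 3: prey: 30+15-12=33; pred: 20+12-8=24
Step 4: prey: 33+16-15=34; pred: 24+15-9=30
Step 5: prey: 34+17-20=31; pred: 30+20-12=38
Step 6: prey: 31+15-23=23; pred: 38+23-15=46
Step 7: prey: 23+11-21=13; pred: 46+21-18=49
Step 8: prey: 13+6-12=7; pred: 49+12-19=42
Step 9: prey: 7+3-5=5; pred: 42+5-16=31
Step 10: prey: 5+2-3=4; pred: 31+3-12=22
Step 11: prey: 4+2-1=5; pred: 22+1-8=15
Max prey = 34 at step 4

Answer: 34 4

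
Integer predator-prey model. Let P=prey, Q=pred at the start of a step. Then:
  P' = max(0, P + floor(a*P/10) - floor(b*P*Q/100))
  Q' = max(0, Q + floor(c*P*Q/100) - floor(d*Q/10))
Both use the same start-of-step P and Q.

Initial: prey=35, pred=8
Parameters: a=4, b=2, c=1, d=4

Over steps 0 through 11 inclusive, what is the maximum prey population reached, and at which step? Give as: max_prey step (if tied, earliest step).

Step 1: prey: 35+14-5=44; pred: 8+2-3=7
Step 2: prey: 44+17-6=55; pred: 7+3-2=8
Step 3: prey: 55+22-8=69; pred: 8+4-3=9
Step 4: prey: 69+27-12=84; pred: 9+6-3=12
Step 5: prey: 84+33-20=97; pred: 12+10-4=18
Step 6: prey: 97+38-34=101; pred: 18+17-7=28
Step 7: prey: 101+40-56=85; pred: 28+28-11=45
Step 8: prey: 85+34-76=43; pred: 45+38-18=65
Step 9: prey: 43+17-55=5; pred: 65+27-26=66
Step 10: prey: 5+2-6=1; pred: 66+3-26=43
Step 11: prey: 1+0-0=1; pred: 43+0-17=26
Max prey = 101 at step 6

Answer: 101 6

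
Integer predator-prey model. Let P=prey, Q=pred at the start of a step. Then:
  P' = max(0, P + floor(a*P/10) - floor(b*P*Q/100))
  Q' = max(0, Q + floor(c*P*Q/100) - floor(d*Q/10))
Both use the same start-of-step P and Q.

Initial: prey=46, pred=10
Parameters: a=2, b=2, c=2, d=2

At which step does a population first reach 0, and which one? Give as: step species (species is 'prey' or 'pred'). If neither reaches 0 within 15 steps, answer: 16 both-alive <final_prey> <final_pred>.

Answer: 5 prey

Derivation:
Step 1: prey: 46+9-9=46; pred: 10+9-2=17
Step 2: prey: 46+9-15=40; pred: 17+15-3=29
Step 3: prey: 40+8-23=25; pred: 29+23-5=47
Step 4: prey: 25+5-23=7; pred: 47+23-9=61
Step 5: prey: 7+1-8=0; pred: 61+8-12=57
First extinction: prey at step 5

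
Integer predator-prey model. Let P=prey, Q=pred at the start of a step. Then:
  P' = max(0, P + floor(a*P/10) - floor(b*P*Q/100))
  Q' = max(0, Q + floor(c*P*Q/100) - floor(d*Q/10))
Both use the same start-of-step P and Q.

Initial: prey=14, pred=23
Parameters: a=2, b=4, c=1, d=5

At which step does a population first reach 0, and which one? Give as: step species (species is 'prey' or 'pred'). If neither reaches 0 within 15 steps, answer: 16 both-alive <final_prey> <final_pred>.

Step 1: prey: 14+2-12=4; pred: 23+3-11=15
Step 2: prey: 4+0-2=2; pred: 15+0-7=8
Step 3: prey: 2+0-0=2; pred: 8+0-4=4
Step 4: prey: 2+0-0=2; pred: 4+0-2=2
Step 5: prey: 2+0-0=2; pred: 2+0-1=1
Step 6: prey: 2+0-0=2; pred: 1+0-0=1
Steps 7-15: state stable at prey=2, pred=1 (no change)
No extinction within 15 steps

Answer: 16 both-alive 2 1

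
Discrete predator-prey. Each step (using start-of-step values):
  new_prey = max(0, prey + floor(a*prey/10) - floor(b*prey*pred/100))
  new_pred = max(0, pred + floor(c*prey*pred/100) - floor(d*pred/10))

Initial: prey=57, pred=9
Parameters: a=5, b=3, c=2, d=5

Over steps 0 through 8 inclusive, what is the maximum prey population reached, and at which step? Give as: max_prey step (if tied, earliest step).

Step 1: prey: 57+28-15=70; pred: 9+10-4=15
Step 2: prey: 70+35-31=74; pred: 15+21-7=29
Step 3: prey: 74+37-64=47; pred: 29+42-14=57
Step 4: prey: 47+23-80=0; pred: 57+53-28=82
Step 5: prey: 0+0-0=0; pred: 82+0-41=41
Step 6: prey: 0+0-0=0; pred: 41+0-20=21
Step 7: prey: 0+0-0=0; pred: 21+0-10=11
Step 8: prey: 0+0-0=0; pred: 11+0-5=6
Max prey = 74 at step 2

Answer: 74 2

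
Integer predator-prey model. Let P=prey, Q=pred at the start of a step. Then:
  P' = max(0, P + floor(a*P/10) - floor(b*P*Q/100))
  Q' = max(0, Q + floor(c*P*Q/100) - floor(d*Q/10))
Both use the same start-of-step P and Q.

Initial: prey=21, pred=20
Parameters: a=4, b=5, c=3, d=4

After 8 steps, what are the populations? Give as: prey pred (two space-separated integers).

Step 1: prey: 21+8-21=8; pred: 20+12-8=24
Step 2: prey: 8+3-9=2; pred: 24+5-9=20
Step 3: prey: 2+0-2=0; pred: 20+1-8=13
Step 4: prey: 0+0-0=0; pred: 13+0-5=8
Step 5: prey: 0+0-0=0; pred: 8+0-3=5
Step 6: prey: 0+0-0=0; pred: 5+0-2=3
Step 7: prey: 0+0-0=0; pred: 3+0-1=2
Step 8: prey: 0+0-0=0; pred: 2+0-0=2

Answer: 0 2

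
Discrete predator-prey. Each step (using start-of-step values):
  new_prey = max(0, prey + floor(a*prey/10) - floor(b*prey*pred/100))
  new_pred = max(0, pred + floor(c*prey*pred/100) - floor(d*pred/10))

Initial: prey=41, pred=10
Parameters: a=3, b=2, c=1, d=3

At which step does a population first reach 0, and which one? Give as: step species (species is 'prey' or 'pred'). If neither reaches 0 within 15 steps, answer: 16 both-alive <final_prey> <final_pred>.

Step 1: prey: 41+12-8=45; pred: 10+4-3=11
Step 2: prey: 45+13-9=49; pred: 11+4-3=12
Step 3: prey: 49+14-11=52; pred: 12+5-3=14
Step 4: prey: 52+15-14=53; pred: 14+7-4=17
Step 5: prey: 53+15-18=50; pred: 17+9-5=21
Step 6: prey: 50+15-21=44; pred: 21+10-6=25
Step 7: prey: 44+13-22=35; pred: 25+11-7=29
Step 8: prey: 35+10-20=25; pred: 29+10-8=31
Step 9: prey: 25+7-15=17; pred: 31+7-9=29
Step 10: prey: 17+5-9=13; pred: 29+4-8=25
Step 11: prey: 13+3-6=10; pred: 25+3-7=21
Step 12: prey: 10+3-4=9; pred: 21+2-6=17
Step 13: prey: 9+2-3=8; pred: 17+1-5=13
Step 14: prey: 8+2-2=8; pred: 13+1-3=11
Step 15: prey: 8+2-1=9; pred: 11+0-3=8
No extinction within 15 steps

Answer: 16 both-alive 9 8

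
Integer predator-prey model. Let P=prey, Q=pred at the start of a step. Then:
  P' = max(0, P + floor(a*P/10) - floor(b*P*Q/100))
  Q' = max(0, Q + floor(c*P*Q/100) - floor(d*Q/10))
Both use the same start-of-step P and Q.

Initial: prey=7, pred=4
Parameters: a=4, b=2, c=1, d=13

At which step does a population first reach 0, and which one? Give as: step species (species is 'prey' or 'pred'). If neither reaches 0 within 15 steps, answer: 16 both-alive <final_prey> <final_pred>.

Answer: 1 pred

Derivation:
Step 1: prey: 7+2-0=9; pred: 4+0-5=0
First extinction: pred at step 1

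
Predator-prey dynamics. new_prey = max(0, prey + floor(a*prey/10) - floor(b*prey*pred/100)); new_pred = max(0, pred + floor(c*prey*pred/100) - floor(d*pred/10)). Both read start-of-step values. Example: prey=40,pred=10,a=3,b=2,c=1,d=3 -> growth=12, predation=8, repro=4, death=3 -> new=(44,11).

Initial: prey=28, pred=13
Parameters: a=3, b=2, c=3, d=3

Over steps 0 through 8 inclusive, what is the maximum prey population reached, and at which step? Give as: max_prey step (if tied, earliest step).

Answer: 29 1

Derivation:
Step 1: prey: 28+8-7=29; pred: 13+10-3=20
Step 2: prey: 29+8-11=26; pred: 20+17-6=31
Step 3: prey: 26+7-16=17; pred: 31+24-9=46
Step 4: prey: 17+5-15=7; pred: 46+23-13=56
Step 5: prey: 7+2-7=2; pred: 56+11-16=51
Step 6: prey: 2+0-2=0; pred: 51+3-15=39
Step 7: prey: 0+0-0=0; pred: 39+0-11=28
Step 8: prey: 0+0-0=0; pred: 28+0-8=20
Max prey = 29 at step 1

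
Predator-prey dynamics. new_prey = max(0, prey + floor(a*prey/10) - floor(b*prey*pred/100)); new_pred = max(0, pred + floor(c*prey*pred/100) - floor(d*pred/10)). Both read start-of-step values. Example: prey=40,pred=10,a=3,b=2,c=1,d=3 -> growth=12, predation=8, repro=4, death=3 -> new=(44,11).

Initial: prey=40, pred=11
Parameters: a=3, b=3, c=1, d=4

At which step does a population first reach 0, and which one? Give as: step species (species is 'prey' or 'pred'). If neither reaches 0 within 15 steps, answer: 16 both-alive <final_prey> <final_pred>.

Answer: 16 both-alive 47 10

Derivation:
Step 1: prey: 40+12-13=39; pred: 11+4-4=11
Step 2: prey: 39+11-12=38; pred: 11+4-4=11
Step 3: prey: 38+11-12=37; pred: 11+4-4=11
Step 4: prey: 37+11-12=36; pred: 11+4-4=11
Step 5: prey: 36+10-11=35; pred: 11+3-4=10
Step 6: prey: 35+10-10=35; pred: 10+3-4=9
Step 7: prey: 35+10-9=36; pred: 9+3-3=9
Step 8: prey: 36+10-9=37; pred: 9+3-3=9
Step 9: prey: 37+11-9=39; pred: 9+3-3=9
Step 10: prey: 39+11-10=40; pred: 9+3-3=9
Step 11: prey: 40+12-10=42; pred: 9+3-3=9
Step 12: prey: 42+12-11=43; pred: 9+3-3=9
Step 13: prey: 43+12-11=44; pred: 9+3-3=9
Step 14: prey: 44+13-11=46; pred: 9+3-3=9
Step 15: prey: 46+13-12=47; pred: 9+4-3=10
No extinction within 15 steps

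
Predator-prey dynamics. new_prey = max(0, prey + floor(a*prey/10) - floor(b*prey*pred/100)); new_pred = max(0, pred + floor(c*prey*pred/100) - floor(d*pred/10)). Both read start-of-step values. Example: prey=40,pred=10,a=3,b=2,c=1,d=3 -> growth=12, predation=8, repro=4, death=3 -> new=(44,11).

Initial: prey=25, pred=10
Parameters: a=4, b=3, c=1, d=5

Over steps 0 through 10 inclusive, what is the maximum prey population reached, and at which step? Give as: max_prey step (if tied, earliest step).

Answer: 169 9

Derivation:
Step 1: prey: 25+10-7=28; pred: 10+2-5=7
Step 2: prey: 28+11-5=34; pred: 7+1-3=5
Step 3: prey: 34+13-5=42; pred: 5+1-2=4
Step 4: prey: 42+16-5=53; pred: 4+1-2=3
Step 5: prey: 53+21-4=70; pred: 3+1-1=3
Step 6: prey: 70+28-6=92; pred: 3+2-1=4
Step 7: prey: 92+36-11=117; pred: 4+3-2=5
Step 8: prey: 117+46-17=146; pred: 5+5-2=8
Step 9: prey: 146+58-35=169; pred: 8+11-4=15
Step 10: prey: 169+67-76=160; pred: 15+25-7=33
Max prey = 169 at step 9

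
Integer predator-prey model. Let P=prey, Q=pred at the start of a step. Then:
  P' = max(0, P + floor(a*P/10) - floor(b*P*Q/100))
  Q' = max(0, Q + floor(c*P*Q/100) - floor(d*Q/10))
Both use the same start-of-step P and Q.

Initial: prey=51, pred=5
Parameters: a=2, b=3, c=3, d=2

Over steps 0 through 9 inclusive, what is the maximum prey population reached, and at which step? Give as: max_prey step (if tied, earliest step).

Step 1: prey: 51+10-7=54; pred: 5+7-1=11
Step 2: prey: 54+10-17=47; pred: 11+17-2=26
Step 3: prey: 47+9-36=20; pred: 26+36-5=57
Step 4: prey: 20+4-34=0; pred: 57+34-11=80
Step 5: prey: 0+0-0=0; pred: 80+0-16=64
Step 6: prey: 0+0-0=0; pred: 64+0-12=52
Step 7: prey: 0+0-0=0; pred: 52+0-10=42
Step 8: prey: 0+0-0=0; pred: 42+0-8=34
Step 9: prey: 0+0-0=0; pred: 34+0-6=28
Max prey = 54 at step 1

Answer: 54 1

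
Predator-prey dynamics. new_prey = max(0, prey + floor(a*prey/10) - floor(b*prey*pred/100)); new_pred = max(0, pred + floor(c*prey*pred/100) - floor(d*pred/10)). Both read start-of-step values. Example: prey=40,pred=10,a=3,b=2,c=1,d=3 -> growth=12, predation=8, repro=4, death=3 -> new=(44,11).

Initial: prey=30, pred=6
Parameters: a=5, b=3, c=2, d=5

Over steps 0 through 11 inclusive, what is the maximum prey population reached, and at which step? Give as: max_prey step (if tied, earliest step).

Step 1: prey: 30+15-5=40; pred: 6+3-3=6
Step 2: prey: 40+20-7=53; pred: 6+4-3=7
Step 3: prey: 53+26-11=68; pred: 7+7-3=11
Step 4: prey: 68+34-22=80; pred: 11+14-5=20
Step 5: prey: 80+40-48=72; pred: 20+32-10=42
Step 6: prey: 72+36-90=18; pred: 42+60-21=81
Step 7: prey: 18+9-43=0; pred: 81+29-40=70
Step 8: prey: 0+0-0=0; pred: 70+0-35=35
Step 9: prey: 0+0-0=0; pred: 35+0-17=18
Step 10: prey: 0+0-0=0; pred: 18+0-9=9
Step 11: prey: 0+0-0=0; pred: 9+0-4=5
Max prey = 80 at step 4

Answer: 80 4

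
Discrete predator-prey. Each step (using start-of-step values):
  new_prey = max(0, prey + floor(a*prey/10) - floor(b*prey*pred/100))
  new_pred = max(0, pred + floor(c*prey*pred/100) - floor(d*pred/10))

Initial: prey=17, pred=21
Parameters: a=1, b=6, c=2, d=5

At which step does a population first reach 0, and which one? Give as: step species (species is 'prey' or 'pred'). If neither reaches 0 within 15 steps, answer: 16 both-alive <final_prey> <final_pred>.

Step 1: prey: 17+1-21=0; pred: 21+7-10=18
First extinction: prey at step 1

Answer: 1 prey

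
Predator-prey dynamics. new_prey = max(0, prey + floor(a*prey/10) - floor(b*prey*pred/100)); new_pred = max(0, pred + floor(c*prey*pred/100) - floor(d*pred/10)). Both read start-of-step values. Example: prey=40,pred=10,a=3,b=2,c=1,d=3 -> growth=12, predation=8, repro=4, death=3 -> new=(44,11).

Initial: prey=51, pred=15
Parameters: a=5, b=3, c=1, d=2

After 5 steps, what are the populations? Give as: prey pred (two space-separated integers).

Answer: 6 39

Derivation:
Step 1: prey: 51+25-22=54; pred: 15+7-3=19
Step 2: prey: 54+27-30=51; pred: 19+10-3=26
Step 3: prey: 51+25-39=37; pred: 26+13-5=34
Step 4: prey: 37+18-37=18; pred: 34+12-6=40
Step 5: prey: 18+9-21=6; pred: 40+7-8=39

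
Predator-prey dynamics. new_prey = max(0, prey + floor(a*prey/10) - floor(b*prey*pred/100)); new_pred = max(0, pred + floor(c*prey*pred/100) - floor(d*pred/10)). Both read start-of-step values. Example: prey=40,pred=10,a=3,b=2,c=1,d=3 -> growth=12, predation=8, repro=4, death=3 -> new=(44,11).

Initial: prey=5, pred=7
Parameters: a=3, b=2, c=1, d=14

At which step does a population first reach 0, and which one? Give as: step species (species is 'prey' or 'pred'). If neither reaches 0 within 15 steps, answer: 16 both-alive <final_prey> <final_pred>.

Answer: 1 pred

Derivation:
Step 1: prey: 5+1-0=6; pred: 7+0-9=0
First extinction: pred at step 1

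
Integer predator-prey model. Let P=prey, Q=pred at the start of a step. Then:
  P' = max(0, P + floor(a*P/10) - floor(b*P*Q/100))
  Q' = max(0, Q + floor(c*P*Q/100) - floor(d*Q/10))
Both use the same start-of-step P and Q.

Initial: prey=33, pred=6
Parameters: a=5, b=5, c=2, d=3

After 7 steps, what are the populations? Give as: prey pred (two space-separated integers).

Step 1: prey: 33+16-9=40; pred: 6+3-1=8
Step 2: prey: 40+20-16=44; pred: 8+6-2=12
Step 3: prey: 44+22-26=40; pred: 12+10-3=19
Step 4: prey: 40+20-38=22; pred: 19+15-5=29
Step 5: prey: 22+11-31=2; pred: 29+12-8=33
Step 6: prey: 2+1-3=0; pred: 33+1-9=25
Step 7: prey: 0+0-0=0; pred: 25+0-7=18

Answer: 0 18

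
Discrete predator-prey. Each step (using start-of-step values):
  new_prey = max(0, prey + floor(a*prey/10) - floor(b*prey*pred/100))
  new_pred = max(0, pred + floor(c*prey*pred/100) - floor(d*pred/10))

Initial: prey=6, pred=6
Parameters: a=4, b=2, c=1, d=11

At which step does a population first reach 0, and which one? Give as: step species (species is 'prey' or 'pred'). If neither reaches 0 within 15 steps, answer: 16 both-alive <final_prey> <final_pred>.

Answer: 1 pred

Derivation:
Step 1: prey: 6+2-0=8; pred: 6+0-6=0
First extinction: pred at step 1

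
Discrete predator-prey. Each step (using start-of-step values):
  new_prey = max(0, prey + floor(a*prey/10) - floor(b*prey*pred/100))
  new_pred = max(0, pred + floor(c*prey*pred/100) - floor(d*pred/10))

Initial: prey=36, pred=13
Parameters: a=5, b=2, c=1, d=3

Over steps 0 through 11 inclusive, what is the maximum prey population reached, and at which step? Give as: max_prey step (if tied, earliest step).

Answer: 71 4

Derivation:
Step 1: prey: 36+18-9=45; pred: 13+4-3=14
Step 2: prey: 45+22-12=55; pred: 14+6-4=16
Step 3: prey: 55+27-17=65; pred: 16+8-4=20
Step 4: prey: 65+32-26=71; pred: 20+13-6=27
Step 5: prey: 71+35-38=68; pred: 27+19-8=38
Step 6: prey: 68+34-51=51; pred: 38+25-11=52
Step 7: prey: 51+25-53=23; pred: 52+26-15=63
Step 8: prey: 23+11-28=6; pred: 63+14-18=59
Step 9: prey: 6+3-7=2; pred: 59+3-17=45
Step 10: prey: 2+1-1=2; pred: 45+0-13=32
Step 11: prey: 2+1-1=2; pred: 32+0-9=23
Max prey = 71 at step 4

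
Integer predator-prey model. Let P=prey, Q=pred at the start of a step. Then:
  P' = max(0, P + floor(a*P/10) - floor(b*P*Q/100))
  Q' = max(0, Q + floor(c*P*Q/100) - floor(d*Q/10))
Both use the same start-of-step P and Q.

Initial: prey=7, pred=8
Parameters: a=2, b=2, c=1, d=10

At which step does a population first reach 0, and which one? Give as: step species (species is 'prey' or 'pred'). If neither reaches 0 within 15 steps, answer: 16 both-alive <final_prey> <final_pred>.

Answer: 1 pred

Derivation:
Step 1: prey: 7+1-1=7; pred: 8+0-8=0
First extinction: pred at step 1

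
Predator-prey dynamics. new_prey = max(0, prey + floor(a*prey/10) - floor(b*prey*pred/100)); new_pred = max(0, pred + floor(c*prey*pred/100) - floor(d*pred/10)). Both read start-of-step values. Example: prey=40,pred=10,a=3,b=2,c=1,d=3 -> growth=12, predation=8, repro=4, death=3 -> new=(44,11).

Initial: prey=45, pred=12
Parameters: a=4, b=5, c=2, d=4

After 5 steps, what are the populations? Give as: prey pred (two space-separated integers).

Answer: 1 10

Derivation:
Step 1: prey: 45+18-27=36; pred: 12+10-4=18
Step 2: prey: 36+14-32=18; pred: 18+12-7=23
Step 3: prey: 18+7-20=5; pred: 23+8-9=22
Step 4: prey: 5+2-5=2; pred: 22+2-8=16
Step 5: prey: 2+0-1=1; pred: 16+0-6=10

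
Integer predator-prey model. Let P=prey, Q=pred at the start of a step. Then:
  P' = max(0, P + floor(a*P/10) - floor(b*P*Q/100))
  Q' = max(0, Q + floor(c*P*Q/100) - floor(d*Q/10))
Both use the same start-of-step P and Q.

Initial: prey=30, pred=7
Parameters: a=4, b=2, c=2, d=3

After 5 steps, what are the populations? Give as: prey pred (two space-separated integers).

Answer: 32 67

Derivation:
Step 1: prey: 30+12-4=38; pred: 7+4-2=9
Step 2: prey: 38+15-6=47; pred: 9+6-2=13
Step 3: prey: 47+18-12=53; pred: 13+12-3=22
Step 4: prey: 53+21-23=51; pred: 22+23-6=39
Step 5: prey: 51+20-39=32; pred: 39+39-11=67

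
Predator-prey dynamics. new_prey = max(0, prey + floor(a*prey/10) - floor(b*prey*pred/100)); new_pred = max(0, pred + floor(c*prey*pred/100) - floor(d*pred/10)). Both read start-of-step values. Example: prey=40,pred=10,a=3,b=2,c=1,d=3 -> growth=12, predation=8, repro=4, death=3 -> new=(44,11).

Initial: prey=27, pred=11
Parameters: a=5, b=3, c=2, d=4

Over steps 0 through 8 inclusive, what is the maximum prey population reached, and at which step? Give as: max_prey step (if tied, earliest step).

Step 1: prey: 27+13-8=32; pred: 11+5-4=12
Step 2: prey: 32+16-11=37; pred: 12+7-4=15
Step 3: prey: 37+18-16=39; pred: 15+11-6=20
Step 4: prey: 39+19-23=35; pred: 20+15-8=27
Step 5: prey: 35+17-28=24; pred: 27+18-10=35
Step 6: prey: 24+12-25=11; pred: 35+16-14=37
Step 7: prey: 11+5-12=4; pred: 37+8-14=31
Step 8: prey: 4+2-3=3; pred: 31+2-12=21
Max prey = 39 at step 3

Answer: 39 3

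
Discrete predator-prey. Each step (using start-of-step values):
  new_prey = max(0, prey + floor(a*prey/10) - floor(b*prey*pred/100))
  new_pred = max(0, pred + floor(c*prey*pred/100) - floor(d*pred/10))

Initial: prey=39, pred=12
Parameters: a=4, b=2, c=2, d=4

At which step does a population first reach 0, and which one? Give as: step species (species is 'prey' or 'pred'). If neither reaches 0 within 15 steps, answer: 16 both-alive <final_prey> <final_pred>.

Answer: 16 both-alive 1 2

Derivation:
Step 1: prey: 39+15-9=45; pred: 12+9-4=17
Step 2: prey: 45+18-15=48; pred: 17+15-6=26
Step 3: prey: 48+19-24=43; pred: 26+24-10=40
Step 4: prey: 43+17-34=26; pred: 40+34-16=58
Step 5: prey: 26+10-30=6; pred: 58+30-23=65
Step 6: prey: 6+2-7=1; pred: 65+7-26=46
Step 7: prey: 1+0-0=1; pred: 46+0-18=28
Step 8: prey: 1+0-0=1; pred: 28+0-11=17
Step 9: prey: 1+0-0=1; pred: 17+0-6=11
Step 10: prey: 1+0-0=1; pred: 11+0-4=7
Step 11: prey: 1+0-0=1; pred: 7+0-2=5
Step 12: prey: 1+0-0=1; pred: 5+0-2=3
Step 13: prey: 1+0-0=1; pred: 3+0-1=2
Step 14: prey: 1+0-0=1; pred: 2+0-0=2
Steps 15-15: state stable at prey=1, pred=2 (no change)
No extinction within 15 steps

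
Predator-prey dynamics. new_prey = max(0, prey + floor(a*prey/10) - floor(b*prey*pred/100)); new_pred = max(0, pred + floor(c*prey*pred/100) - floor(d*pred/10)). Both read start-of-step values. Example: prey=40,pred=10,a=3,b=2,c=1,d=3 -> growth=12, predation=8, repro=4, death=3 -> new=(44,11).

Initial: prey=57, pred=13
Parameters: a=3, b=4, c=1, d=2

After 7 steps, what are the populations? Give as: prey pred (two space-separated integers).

Answer: 1 12

Derivation:
Step 1: prey: 57+17-29=45; pred: 13+7-2=18
Step 2: prey: 45+13-32=26; pred: 18+8-3=23
Step 3: prey: 26+7-23=10; pred: 23+5-4=24
Step 4: prey: 10+3-9=4; pred: 24+2-4=22
Step 5: prey: 4+1-3=2; pred: 22+0-4=18
Step 6: prey: 2+0-1=1; pred: 18+0-3=15
Step 7: prey: 1+0-0=1; pred: 15+0-3=12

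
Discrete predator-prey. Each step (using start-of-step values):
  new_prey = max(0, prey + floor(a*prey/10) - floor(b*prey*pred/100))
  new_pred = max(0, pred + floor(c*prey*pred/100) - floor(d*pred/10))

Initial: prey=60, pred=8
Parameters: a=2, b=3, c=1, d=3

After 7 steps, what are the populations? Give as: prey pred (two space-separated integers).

Step 1: prey: 60+12-14=58; pred: 8+4-2=10
Step 2: prey: 58+11-17=52; pred: 10+5-3=12
Step 3: prey: 52+10-18=44; pred: 12+6-3=15
Step 4: prey: 44+8-19=33; pred: 15+6-4=17
Step 5: prey: 33+6-16=23; pred: 17+5-5=17
Step 6: prey: 23+4-11=16; pred: 17+3-5=15
Step 7: prey: 16+3-7=12; pred: 15+2-4=13

Answer: 12 13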